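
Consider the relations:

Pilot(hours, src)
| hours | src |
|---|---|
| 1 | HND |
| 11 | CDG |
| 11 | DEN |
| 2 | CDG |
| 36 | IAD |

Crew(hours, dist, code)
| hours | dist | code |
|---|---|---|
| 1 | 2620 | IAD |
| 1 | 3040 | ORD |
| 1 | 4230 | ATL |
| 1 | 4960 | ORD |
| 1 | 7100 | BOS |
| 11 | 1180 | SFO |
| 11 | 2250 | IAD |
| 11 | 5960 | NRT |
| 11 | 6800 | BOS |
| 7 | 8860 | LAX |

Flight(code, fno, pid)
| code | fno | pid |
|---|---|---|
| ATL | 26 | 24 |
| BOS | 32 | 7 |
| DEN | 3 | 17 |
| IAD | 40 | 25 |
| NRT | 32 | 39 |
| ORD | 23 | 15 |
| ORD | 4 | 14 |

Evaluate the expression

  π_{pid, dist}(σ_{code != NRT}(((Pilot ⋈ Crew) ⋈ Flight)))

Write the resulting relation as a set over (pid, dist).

Natural join on hours: {(1, HND, 2620, IAD), (1, HND, 3040, ORD), (1, HND, 4230, ATL), (1, HND, 4960, ORD), (1, HND, 7100, BOS), (11, CDG, 1180, SFO), (11, CDG, 2250, IAD), (11, CDG, 5960, NRT), (11, CDG, 6800, BOS), (11, DEN, 1180, SFO), (11, DEN, 2250, IAD), (11, DEN, 5960, NRT), (11, DEN, 6800, BOS)}
Natural join on code: {(1, HND, 2620, IAD, 40, 25), (1, HND, 3040, ORD, 23, 15), (1, HND, 3040, ORD, 4, 14), (1, HND, 4230, ATL, 26, 24), (1, HND, 4960, ORD, 23, 15), (1, HND, 4960, ORD, 4, 14), (1, HND, 7100, BOS, 32, 7), (11, CDG, 2250, IAD, 40, 25), (11, CDG, 5960, NRT, 32, 39), (11, CDG, 6800, BOS, 32, 7), (11, DEN, 2250, IAD, 40, 25), (11, DEN, 5960, NRT, 32, 39), (11, DEN, 6800, BOS, 32, 7)}
Apply σ_{code != NRT}; surviving tuples: {(1, HND, 2620, IAD, 40, 25), (1, HND, 3040, ORD, 23, 15), (1, HND, 3040, ORD, 4, 14), (1, HND, 4230, ATL, 26, 24), (1, HND, 4960, ORD, 23, 15), (1, HND, 4960, ORD, 4, 14), (1, HND, 7100, BOS, 32, 7), (11, CDG, 2250, IAD, 40, 25), (11, CDG, 6800, BOS, 32, 7), (11, DEN, 2250, IAD, 40, 25), (11, DEN, 6800, BOS, 32, 7)}
Projecting to pid, dist (2 duplicate(s) eliminated): {(14, 3040), (14, 4960), (15, 3040), (15, 4960), (24, 4230), (25, 2250), (25, 2620), (7, 6800), (7, 7100)}

{(14, 3040), (14, 4960), (15, 3040), (15, 4960), (24, 4230), (25, 2250), (25, 2620), (7, 6800), (7, 7100)}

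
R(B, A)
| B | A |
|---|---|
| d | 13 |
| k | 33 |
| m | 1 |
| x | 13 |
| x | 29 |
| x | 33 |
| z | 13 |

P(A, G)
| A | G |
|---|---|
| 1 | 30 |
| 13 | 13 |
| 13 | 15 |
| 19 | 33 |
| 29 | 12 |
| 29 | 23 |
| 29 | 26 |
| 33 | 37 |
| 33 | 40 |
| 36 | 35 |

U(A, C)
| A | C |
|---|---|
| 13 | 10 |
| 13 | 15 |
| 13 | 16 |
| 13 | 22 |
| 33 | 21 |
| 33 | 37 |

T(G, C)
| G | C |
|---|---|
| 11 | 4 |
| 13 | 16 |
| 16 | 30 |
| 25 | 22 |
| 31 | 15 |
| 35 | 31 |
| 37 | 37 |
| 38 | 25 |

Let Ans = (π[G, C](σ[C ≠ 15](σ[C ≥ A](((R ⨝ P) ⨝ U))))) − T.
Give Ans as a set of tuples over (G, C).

{(13, 22), (15, 16), (15, 22), (40, 37)}

Joining R and P on A yields {(d, 13, 13), (d, 13, 15), (k, 33, 37), (k, 33, 40), (m, 1, 30), (x, 13, 13), (x, 13, 15), (x, 29, 12), (x, 29, 23), (x, 29, 26), (x, 33, 37), (x, 33, 40), (z, 13, 13), (z, 13, 15)}.
Joining (R ⨝ P) and U on A yields {(d, 13, 13, 10), (d, 13, 13, 15), (d, 13, 13, 16), (d, 13, 13, 22), (d, 13, 15, 10), (d, 13, 15, 15), (d, 13, 15, 16), (d, 13, 15, 22), (k, 33, 37, 21), (k, 33, 37, 37), (k, 33, 40, 21), (k, 33, 40, 37), (x, 13, 13, 10), (x, 13, 13, 15), (x, 13, 13, 16), (x, 13, 13, 22), (x, 13, 15, 10), (x, 13, 15, 15), (x, 13, 15, 16), (x, 13, 15, 22), (x, 33, 37, 21), (x, 33, 37, 37), (x, 33, 40, 21), (x, 33, 40, 37), (z, 13, 13, 10), (z, 13, 13, 15), (z, 13, 13, 16), (z, 13, 13, 22), (z, 13, 15, 10), (z, 13, 15, 15), (z, 13, 15, 16), (z, 13, 15, 22)}.
Selection C ≥ A: {(d, 13, 13, 15), (d, 13, 13, 16), (d, 13, 13, 22), (d, 13, 15, 15), (d, 13, 15, 16), (d, 13, 15, 22), (k, 33, 37, 37), (k, 33, 40, 37), (x, 13, 13, 15), (x, 13, 13, 16), (x, 13, 13, 22), (x, 13, 15, 15), (x, 13, 15, 16), (x, 13, 15, 22), (x, 33, 37, 37), (x, 33, 40, 37), (z, 13, 13, 15), (z, 13, 13, 16), (z, 13, 13, 22), (z, 13, 15, 15), (z, 13, 15, 16), (z, 13, 15, 22)}
Selection C ≠ 15: {(d, 13, 13, 16), (d, 13, 13, 22), (d, 13, 15, 16), (d, 13, 15, 22), (k, 33, 37, 37), (k, 33, 40, 37), (x, 13, 13, 16), (x, 13, 13, 22), (x, 13, 15, 16), (x, 13, 15, 22), (x, 33, 37, 37), (x, 33, 40, 37), (z, 13, 13, 16), (z, 13, 13, 22), (z, 13, 15, 16), (z, 13, 15, 22)}
π_{G, C} gives {(13, 16), (13, 22), (15, 16), (15, 22), (37, 37), (40, 37)} (10 duplicate(s) eliminated).
Taking the difference: {(13, 22), (15, 16), (15, 22), (40, 37)}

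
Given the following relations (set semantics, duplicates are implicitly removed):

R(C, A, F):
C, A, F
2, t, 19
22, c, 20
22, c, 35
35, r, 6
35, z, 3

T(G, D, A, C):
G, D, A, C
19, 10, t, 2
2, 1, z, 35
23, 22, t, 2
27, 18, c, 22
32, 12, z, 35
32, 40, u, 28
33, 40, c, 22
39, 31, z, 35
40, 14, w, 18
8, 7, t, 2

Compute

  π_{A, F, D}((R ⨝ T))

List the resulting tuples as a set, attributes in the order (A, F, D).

{(c, 20, 18), (c, 20, 40), (c, 35, 18), (c, 35, 40), (t, 19, 10), (t, 19, 22), (t, 19, 7), (z, 3, 1), (z, 3, 12), (z, 3, 31)}

R ⋈ T (natural join on C, A): {(2, t, 19, 19, 10), (2, t, 19, 23, 22), (2, t, 19, 8, 7), (22, c, 20, 27, 18), (22, c, 20, 33, 40), (22, c, 35, 27, 18), (22, c, 35, 33, 40), (35, z, 3, 2, 1), (35, z, 3, 32, 12), (35, z, 3, 39, 31)}
Keep only column(s) A, F, D: {(c, 20, 18), (c, 20, 40), (c, 35, 18), (c, 35, 40), (t, 19, 10), (t, 19, 22), (t, 19, 7), (z, 3, 1), (z, 3, 12), (z, 3, 31)}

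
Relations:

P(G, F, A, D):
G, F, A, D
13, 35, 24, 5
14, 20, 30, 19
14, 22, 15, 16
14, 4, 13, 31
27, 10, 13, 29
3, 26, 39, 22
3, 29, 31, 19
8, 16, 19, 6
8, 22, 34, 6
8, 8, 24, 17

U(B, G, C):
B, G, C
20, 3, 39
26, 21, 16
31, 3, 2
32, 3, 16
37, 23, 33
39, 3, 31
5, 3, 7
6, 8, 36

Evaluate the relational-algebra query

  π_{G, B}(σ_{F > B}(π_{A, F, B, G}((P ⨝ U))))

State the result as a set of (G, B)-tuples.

Joining P and U on G yields {(3, 26, 39, 22, 20, 39), (3, 26, 39, 22, 31, 2), (3, 26, 39, 22, 32, 16), (3, 26, 39, 22, 39, 31), (3, 26, 39, 22, 5, 7), (3, 29, 31, 19, 20, 39), (3, 29, 31, 19, 31, 2), (3, 29, 31, 19, 32, 16), (3, 29, 31, 19, 39, 31), (3, 29, 31, 19, 5, 7), (8, 16, 19, 6, 6, 36), (8, 22, 34, 6, 6, 36), (8, 8, 24, 17, 6, 36)}.
π[A, F, B, G]: project onto (A, F, B, G) → {(19, 16, 6, 8), (24, 8, 6, 8), (31, 29, 20, 3), (31, 29, 31, 3), (31, 29, 32, 3), (31, 29, 39, 3), (31, 29, 5, 3), (34, 22, 6, 8), (39, 26, 20, 3), (39, 26, 31, 3), (39, 26, 32, 3), (39, 26, 39, 3), (39, 26, 5, 3)}
Selection F > B: {(19, 16, 6, 8), (24, 8, 6, 8), (31, 29, 20, 3), (31, 29, 5, 3), (34, 22, 6, 8), (39, 26, 20, 3), (39, 26, 5, 3)}
π[G, B]: project onto (G, B) (4 duplicate(s) eliminated) → {(3, 20), (3, 5), (8, 6)}

{(3, 20), (3, 5), (8, 6)}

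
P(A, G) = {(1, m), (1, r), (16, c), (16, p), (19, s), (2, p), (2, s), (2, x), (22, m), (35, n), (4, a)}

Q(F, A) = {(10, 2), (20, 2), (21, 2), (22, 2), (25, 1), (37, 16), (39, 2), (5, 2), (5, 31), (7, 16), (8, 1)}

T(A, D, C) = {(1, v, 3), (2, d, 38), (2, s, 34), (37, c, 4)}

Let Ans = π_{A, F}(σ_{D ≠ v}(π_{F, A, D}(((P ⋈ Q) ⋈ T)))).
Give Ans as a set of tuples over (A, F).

{(2, 10), (2, 20), (2, 21), (2, 22), (2, 39), (2, 5)}

Natural join on A: {(1, m, 25), (1, m, 8), (1, r, 25), (1, r, 8), (16, c, 37), (16, c, 7), (16, p, 37), (16, p, 7), (2, p, 10), (2, p, 20), (2, p, 21), (2, p, 22), (2, p, 39), (2, p, 5), (2, s, 10), (2, s, 20), (2, s, 21), (2, s, 22), (2, s, 39), (2, s, 5), (2, x, 10), (2, x, 20), (2, x, 21), (2, x, 22), (2, x, 39), (2, x, 5)}
Natural join on A: {(1, m, 25, v, 3), (1, m, 8, v, 3), (1, r, 25, v, 3), (1, r, 8, v, 3), (2, p, 10, d, 38), (2, p, 10, s, 34), (2, p, 20, d, 38), (2, p, 20, s, 34), (2, p, 21, d, 38), (2, p, 21, s, 34), (2, p, 22, d, 38), (2, p, 22, s, 34), (2, p, 39, d, 38), (2, p, 39, s, 34), (2, p, 5, d, 38), (2, p, 5, s, 34), (2, s, 10, d, 38), (2, s, 10, s, 34), (2, s, 20, d, 38), (2, s, 20, s, 34), (2, s, 21, d, 38), (2, s, 21, s, 34), (2, s, 22, d, 38), (2, s, 22, s, 34), (2, s, 39, d, 38), (2, s, 39, s, 34), (2, s, 5, d, 38), (2, s, 5, s, 34), (2, x, 10, d, 38), (2, x, 10, s, 34), (2, x, 20, d, 38), (2, x, 20, s, 34), (2, x, 21, d, 38), (2, x, 21, s, 34), (2, x, 22, d, 38), (2, x, 22, s, 34), (2, x, 39, d, 38), (2, x, 39, s, 34), (2, x, 5, d, 38), (2, x, 5, s, 34)}
π_{F, A, D} gives {(10, 2, d), (10, 2, s), (20, 2, d), (20, 2, s), (21, 2, d), (21, 2, s), (22, 2, d), (22, 2, s), (25, 1, v), (39, 2, d), (39, 2, s), (5, 2, d), (5, 2, s), (8, 1, v)} (26 duplicate(s) eliminated).
Filtering on D ≠ v leaves {(10, 2, d), (10, 2, s), (20, 2, d), (20, 2, s), (21, 2, d), (21, 2, s), (22, 2, d), (22, 2, s), (39, 2, d), (39, 2, s), (5, 2, d), (5, 2, s)}.
π_{A, F} gives {(2, 10), (2, 20), (2, 21), (2, 22), (2, 39), (2, 5)} (6 duplicate(s) eliminated).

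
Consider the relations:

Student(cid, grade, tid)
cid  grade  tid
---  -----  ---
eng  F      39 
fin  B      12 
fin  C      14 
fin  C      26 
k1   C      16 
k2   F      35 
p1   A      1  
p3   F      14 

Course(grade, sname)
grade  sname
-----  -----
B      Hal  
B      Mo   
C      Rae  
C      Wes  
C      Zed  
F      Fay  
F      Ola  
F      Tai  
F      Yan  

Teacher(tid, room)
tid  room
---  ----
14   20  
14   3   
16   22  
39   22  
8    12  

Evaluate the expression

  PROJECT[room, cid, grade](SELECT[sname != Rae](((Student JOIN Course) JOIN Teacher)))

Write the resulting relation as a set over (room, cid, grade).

{(20, fin, C), (20, p3, F), (22, eng, F), (22, k1, C), (3, fin, C), (3, p3, F)}

Natural join on grade: {(eng, F, 39, Fay), (eng, F, 39, Ola), (eng, F, 39, Tai), (eng, F, 39, Yan), (fin, B, 12, Hal), (fin, B, 12, Mo), (fin, C, 14, Rae), (fin, C, 14, Wes), (fin, C, 14, Zed), (fin, C, 26, Rae), (fin, C, 26, Wes), (fin, C, 26, Zed), (k1, C, 16, Rae), (k1, C, 16, Wes), (k1, C, 16, Zed), (k2, F, 35, Fay), (k2, F, 35, Ola), (k2, F, 35, Tai), (k2, F, 35, Yan), (p3, F, 14, Fay), (p3, F, 14, Ola), (p3, F, 14, Tai), (p3, F, 14, Yan)}
Natural join on tid: {(eng, F, 39, Fay, 22), (eng, F, 39, Ola, 22), (eng, F, 39, Tai, 22), (eng, F, 39, Yan, 22), (fin, C, 14, Rae, 20), (fin, C, 14, Rae, 3), (fin, C, 14, Wes, 20), (fin, C, 14, Wes, 3), (fin, C, 14, Zed, 20), (fin, C, 14, Zed, 3), (k1, C, 16, Rae, 22), (k1, C, 16, Wes, 22), (k1, C, 16, Zed, 22), (p3, F, 14, Fay, 20), (p3, F, 14, Fay, 3), (p3, F, 14, Ola, 20), (p3, F, 14, Ola, 3), (p3, F, 14, Tai, 20), (p3, F, 14, Tai, 3), (p3, F, 14, Yan, 20), (p3, F, 14, Yan, 3)}
Apply σ_{sname != Rae}; surviving tuples: {(eng, F, 39, Fay, 22), (eng, F, 39, Ola, 22), (eng, F, 39, Tai, 22), (eng, F, 39, Yan, 22), (fin, C, 14, Wes, 20), (fin, C, 14, Wes, 3), (fin, C, 14, Zed, 20), (fin, C, 14, Zed, 3), (k1, C, 16, Wes, 22), (k1, C, 16, Zed, 22), (p3, F, 14, Fay, 20), (p3, F, 14, Fay, 3), (p3, F, 14, Ola, 20), (p3, F, 14, Ola, 3), (p3, F, 14, Tai, 20), (p3, F, 14, Tai, 3), (p3, F, 14, Yan, 20), (p3, F, 14, Yan, 3)}
Projecting to room, cid, grade (12 duplicate(s) eliminated): {(20, fin, C), (20, p3, F), (22, eng, F), (22, k1, C), (3, fin, C), (3, p3, F)}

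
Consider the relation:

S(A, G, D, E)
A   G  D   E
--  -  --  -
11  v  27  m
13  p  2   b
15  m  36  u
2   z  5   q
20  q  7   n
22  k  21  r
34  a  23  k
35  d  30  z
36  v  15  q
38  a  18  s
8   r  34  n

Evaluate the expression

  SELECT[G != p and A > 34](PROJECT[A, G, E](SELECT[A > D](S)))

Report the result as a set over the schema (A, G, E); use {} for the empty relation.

{(35, d, z), (36, v, q), (38, a, s)}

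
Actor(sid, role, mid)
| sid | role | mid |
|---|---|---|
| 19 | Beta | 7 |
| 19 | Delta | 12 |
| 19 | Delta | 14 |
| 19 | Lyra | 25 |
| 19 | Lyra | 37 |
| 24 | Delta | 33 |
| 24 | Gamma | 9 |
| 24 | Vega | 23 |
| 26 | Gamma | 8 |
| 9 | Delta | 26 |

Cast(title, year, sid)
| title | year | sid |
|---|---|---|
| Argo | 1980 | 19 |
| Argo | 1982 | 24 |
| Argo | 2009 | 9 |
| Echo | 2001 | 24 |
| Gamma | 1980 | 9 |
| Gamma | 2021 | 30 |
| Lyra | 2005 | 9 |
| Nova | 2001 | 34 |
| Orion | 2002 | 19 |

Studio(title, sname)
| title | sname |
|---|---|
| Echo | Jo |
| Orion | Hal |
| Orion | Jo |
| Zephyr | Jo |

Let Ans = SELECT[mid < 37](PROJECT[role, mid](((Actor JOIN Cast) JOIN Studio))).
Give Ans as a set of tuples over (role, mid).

{(Beta, 7), (Delta, 12), (Delta, 14), (Delta, 33), (Gamma, 9), (Lyra, 25), (Vega, 23)}

Actor ⋈ Cast (natural join on sid): {(19, Beta, 7, Argo, 1980), (19, Beta, 7, Orion, 2002), (19, Delta, 12, Argo, 1980), (19, Delta, 12, Orion, 2002), (19, Delta, 14, Argo, 1980), (19, Delta, 14, Orion, 2002), (19, Lyra, 25, Argo, 1980), (19, Lyra, 25, Orion, 2002), (19, Lyra, 37, Argo, 1980), (19, Lyra, 37, Orion, 2002), (24, Delta, 33, Argo, 1982), (24, Delta, 33, Echo, 2001), (24, Gamma, 9, Argo, 1982), (24, Gamma, 9, Echo, 2001), (24, Vega, 23, Argo, 1982), (24, Vega, 23, Echo, 2001), (9, Delta, 26, Argo, 2009), (9, Delta, 26, Gamma, 1980), (9, Delta, 26, Lyra, 2005)}
(Actor JOIN Cast) ⋈ Studio (natural join on title): {(19, Beta, 7, Orion, 2002, Hal), (19, Beta, 7, Orion, 2002, Jo), (19, Delta, 12, Orion, 2002, Hal), (19, Delta, 12, Orion, 2002, Jo), (19, Delta, 14, Orion, 2002, Hal), (19, Delta, 14, Orion, 2002, Jo), (19, Lyra, 25, Orion, 2002, Hal), (19, Lyra, 25, Orion, 2002, Jo), (19, Lyra, 37, Orion, 2002, Hal), (19, Lyra, 37, Orion, 2002, Jo), (24, Delta, 33, Echo, 2001, Jo), (24, Gamma, 9, Echo, 2001, Jo), (24, Vega, 23, Echo, 2001, Jo)}
Keep only column(s) role, mid (5 duplicate(s) eliminated): {(Beta, 7), (Delta, 12), (Delta, 14), (Delta, 33), (Gamma, 9), (Lyra, 25), (Lyra, 37), (Vega, 23)}
σ[mid < 37]: keep tuples satisfying mid < 37 → {(Beta, 7), (Delta, 12), (Delta, 14), (Delta, 33), (Gamma, 9), (Lyra, 25), (Vega, 23)}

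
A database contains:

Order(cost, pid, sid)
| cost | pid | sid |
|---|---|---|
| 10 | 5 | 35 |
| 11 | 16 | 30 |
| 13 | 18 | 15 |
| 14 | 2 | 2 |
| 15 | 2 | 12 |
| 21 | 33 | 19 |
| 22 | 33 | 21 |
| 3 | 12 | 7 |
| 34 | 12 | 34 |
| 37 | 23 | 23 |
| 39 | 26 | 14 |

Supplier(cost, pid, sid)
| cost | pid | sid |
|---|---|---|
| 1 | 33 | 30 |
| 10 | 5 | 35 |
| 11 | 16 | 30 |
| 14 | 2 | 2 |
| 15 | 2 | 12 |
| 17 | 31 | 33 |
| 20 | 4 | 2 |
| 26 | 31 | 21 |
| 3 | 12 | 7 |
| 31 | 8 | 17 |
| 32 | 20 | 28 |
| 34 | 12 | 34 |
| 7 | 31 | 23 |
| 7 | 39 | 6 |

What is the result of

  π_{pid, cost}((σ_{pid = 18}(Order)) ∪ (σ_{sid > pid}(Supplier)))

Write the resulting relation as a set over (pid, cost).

{(12, 34), (16, 11), (18, 13), (2, 15), (20, 32), (31, 17), (5, 10), (8, 31)}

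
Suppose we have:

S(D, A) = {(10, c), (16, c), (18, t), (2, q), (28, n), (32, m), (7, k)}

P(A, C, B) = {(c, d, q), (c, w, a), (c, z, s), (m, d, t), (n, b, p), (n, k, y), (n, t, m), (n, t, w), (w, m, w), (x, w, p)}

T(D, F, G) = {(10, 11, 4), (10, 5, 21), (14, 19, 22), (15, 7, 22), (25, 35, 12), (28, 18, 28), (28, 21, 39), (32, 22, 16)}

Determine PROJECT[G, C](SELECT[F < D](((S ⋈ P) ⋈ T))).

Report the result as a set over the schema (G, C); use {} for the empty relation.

{(16, d), (21, d), (21, w), (21, z), (28, b), (28, k), (28, t), (39, b), (39, k), (39, t)}

Natural join on A: {(10, c, d, q), (10, c, w, a), (10, c, z, s), (16, c, d, q), (16, c, w, a), (16, c, z, s), (28, n, b, p), (28, n, k, y), (28, n, t, m), (28, n, t, w), (32, m, d, t)}
Natural join on D: {(10, c, d, q, 11, 4), (10, c, d, q, 5, 21), (10, c, w, a, 11, 4), (10, c, w, a, 5, 21), (10, c, z, s, 11, 4), (10, c, z, s, 5, 21), (28, n, b, p, 18, 28), (28, n, b, p, 21, 39), (28, n, k, y, 18, 28), (28, n, k, y, 21, 39), (28, n, t, m, 18, 28), (28, n, t, m, 21, 39), (28, n, t, w, 18, 28), (28, n, t, w, 21, 39), (32, m, d, t, 22, 16)}
Selection F < D: {(10, c, d, q, 5, 21), (10, c, w, a, 5, 21), (10, c, z, s, 5, 21), (28, n, b, p, 18, 28), (28, n, b, p, 21, 39), (28, n, k, y, 18, 28), (28, n, k, y, 21, 39), (28, n, t, m, 18, 28), (28, n, t, m, 21, 39), (28, n, t, w, 18, 28), (28, n, t, w, 21, 39), (32, m, d, t, 22, 16)}
π[G, C]: project onto (G, C) (2 duplicate(s) eliminated) → {(16, d), (21, d), (21, w), (21, z), (28, b), (28, k), (28, t), (39, b), (39, k), (39, t)}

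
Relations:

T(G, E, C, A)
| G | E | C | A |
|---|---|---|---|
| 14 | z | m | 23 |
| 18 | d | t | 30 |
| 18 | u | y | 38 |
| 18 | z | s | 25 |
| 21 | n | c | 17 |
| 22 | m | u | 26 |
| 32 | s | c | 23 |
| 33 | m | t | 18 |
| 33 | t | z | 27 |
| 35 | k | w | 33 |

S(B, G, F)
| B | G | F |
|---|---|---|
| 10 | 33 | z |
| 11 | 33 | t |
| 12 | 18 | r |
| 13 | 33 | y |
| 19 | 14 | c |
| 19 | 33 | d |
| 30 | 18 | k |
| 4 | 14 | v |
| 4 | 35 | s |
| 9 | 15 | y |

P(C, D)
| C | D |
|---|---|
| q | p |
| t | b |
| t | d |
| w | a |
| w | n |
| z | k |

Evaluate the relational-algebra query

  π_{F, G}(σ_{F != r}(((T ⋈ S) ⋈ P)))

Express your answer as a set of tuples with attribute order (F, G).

Natural join on G: {(14, z, m, 23, 19, c), (14, z, m, 23, 4, v), (18, d, t, 30, 12, r), (18, d, t, 30, 30, k), (18, u, y, 38, 12, r), (18, u, y, 38, 30, k), (18, z, s, 25, 12, r), (18, z, s, 25, 30, k), (33, m, t, 18, 10, z), (33, m, t, 18, 11, t), (33, m, t, 18, 13, y), (33, m, t, 18, 19, d), (33, t, z, 27, 10, z), (33, t, z, 27, 11, t), (33, t, z, 27, 13, y), (33, t, z, 27, 19, d), (35, k, w, 33, 4, s)}
Natural join on C: {(18, d, t, 30, 12, r, b), (18, d, t, 30, 12, r, d), (18, d, t, 30, 30, k, b), (18, d, t, 30, 30, k, d), (33, m, t, 18, 10, z, b), (33, m, t, 18, 10, z, d), (33, m, t, 18, 11, t, b), (33, m, t, 18, 11, t, d), (33, m, t, 18, 13, y, b), (33, m, t, 18, 13, y, d), (33, m, t, 18, 19, d, b), (33, m, t, 18, 19, d, d), (33, t, z, 27, 10, z, k), (33, t, z, 27, 11, t, k), (33, t, z, 27, 13, y, k), (33, t, z, 27, 19, d, k), (35, k, w, 33, 4, s, a), (35, k, w, 33, 4, s, n)}
σ[F != r]: keep tuples satisfying F != r → {(18, d, t, 30, 30, k, b), (18, d, t, 30, 30, k, d), (33, m, t, 18, 10, z, b), (33, m, t, 18, 10, z, d), (33, m, t, 18, 11, t, b), (33, m, t, 18, 11, t, d), (33, m, t, 18, 13, y, b), (33, m, t, 18, 13, y, d), (33, m, t, 18, 19, d, b), (33, m, t, 18, 19, d, d), (33, t, z, 27, 10, z, k), (33, t, z, 27, 11, t, k), (33, t, z, 27, 13, y, k), (33, t, z, 27, 19, d, k), (35, k, w, 33, 4, s, a), (35, k, w, 33, 4, s, n)}
π[F, G]: project onto (F, G) (10 duplicate(s) eliminated) → {(d, 33), (k, 18), (s, 35), (t, 33), (y, 33), (z, 33)}

{(d, 33), (k, 18), (s, 35), (t, 33), (y, 33), (z, 33)}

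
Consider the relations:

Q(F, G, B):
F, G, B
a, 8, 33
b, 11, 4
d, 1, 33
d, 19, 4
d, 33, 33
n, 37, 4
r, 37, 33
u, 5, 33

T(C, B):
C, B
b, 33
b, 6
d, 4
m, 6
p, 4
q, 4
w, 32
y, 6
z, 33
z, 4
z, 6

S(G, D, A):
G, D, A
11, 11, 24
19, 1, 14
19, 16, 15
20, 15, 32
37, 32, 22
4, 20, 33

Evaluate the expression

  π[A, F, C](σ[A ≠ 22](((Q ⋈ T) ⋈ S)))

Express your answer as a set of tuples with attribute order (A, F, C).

{(14, d, d), (14, d, p), (14, d, q), (14, d, z), (15, d, d), (15, d, p), (15, d, q), (15, d, z), (24, b, d), (24, b, p), (24, b, q), (24, b, z)}

Natural join on B: {(a, 8, 33, b), (a, 8, 33, z), (b, 11, 4, d), (b, 11, 4, p), (b, 11, 4, q), (b, 11, 4, z), (d, 1, 33, b), (d, 1, 33, z), (d, 19, 4, d), (d, 19, 4, p), (d, 19, 4, q), (d, 19, 4, z), (d, 33, 33, b), (d, 33, 33, z), (n, 37, 4, d), (n, 37, 4, p), (n, 37, 4, q), (n, 37, 4, z), (r, 37, 33, b), (r, 37, 33, z), (u, 5, 33, b), (u, 5, 33, z)}
Natural join on G: {(b, 11, 4, d, 11, 24), (b, 11, 4, p, 11, 24), (b, 11, 4, q, 11, 24), (b, 11, 4, z, 11, 24), (d, 19, 4, d, 1, 14), (d, 19, 4, d, 16, 15), (d, 19, 4, p, 1, 14), (d, 19, 4, p, 16, 15), (d, 19, 4, q, 1, 14), (d, 19, 4, q, 16, 15), (d, 19, 4, z, 1, 14), (d, 19, 4, z, 16, 15), (n, 37, 4, d, 32, 22), (n, 37, 4, p, 32, 22), (n, 37, 4, q, 32, 22), (n, 37, 4, z, 32, 22), (r, 37, 33, b, 32, 22), (r, 37, 33, z, 32, 22)}
σ[A ≠ 22]: keep tuples satisfying A ≠ 22 → {(b, 11, 4, d, 11, 24), (b, 11, 4, p, 11, 24), (b, 11, 4, q, 11, 24), (b, 11, 4, z, 11, 24), (d, 19, 4, d, 1, 14), (d, 19, 4, d, 16, 15), (d, 19, 4, p, 1, 14), (d, 19, 4, p, 16, 15), (d, 19, 4, q, 1, 14), (d, 19, 4, q, 16, 15), (d, 19, 4, z, 1, 14), (d, 19, 4, z, 16, 15)}
π_{A, F, C} gives {(14, d, d), (14, d, p), (14, d, q), (14, d, z), (15, d, d), (15, d, p), (15, d, q), (15, d, z), (24, b, d), (24, b, p), (24, b, q), (24, b, z)}.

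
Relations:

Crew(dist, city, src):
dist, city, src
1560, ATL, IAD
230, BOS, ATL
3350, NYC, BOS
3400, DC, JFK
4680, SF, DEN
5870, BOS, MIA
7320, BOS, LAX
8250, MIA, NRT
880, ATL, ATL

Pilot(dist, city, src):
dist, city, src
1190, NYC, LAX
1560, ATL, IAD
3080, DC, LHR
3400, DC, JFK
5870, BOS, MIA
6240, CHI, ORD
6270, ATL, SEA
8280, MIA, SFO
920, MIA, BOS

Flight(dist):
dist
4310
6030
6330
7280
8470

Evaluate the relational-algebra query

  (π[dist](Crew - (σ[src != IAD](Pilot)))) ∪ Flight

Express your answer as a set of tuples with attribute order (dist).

{1560, 230, 3350, 4310, 4680, 6030, 6330, 7280, 7320, 8250, 8470, 880}

Selection src != IAD: {(1190, NYC, LAX), (3080, DC, LHR), (3400, DC, JFK), (5870, BOS, MIA), (6240, CHI, ORD), (6270, ATL, SEA), (8280, MIA, SFO), (920, MIA, BOS)}
Set difference of the two operands is {(1560, ATL, IAD), (230, BOS, ATL), (3350, NYC, BOS), (4680, SF, DEN), (7320, BOS, LAX), (8250, MIA, NRT), (880, ATL, ATL)}.
Keep only column(s) dist: {1560, 230, 3350, 4680, 7320, 8250, 880}
Set union of the two operands is {1560, 230, 3350, 4310, 4680, 6030, 6330, 7280, 7320, 8250, 8470, 880}.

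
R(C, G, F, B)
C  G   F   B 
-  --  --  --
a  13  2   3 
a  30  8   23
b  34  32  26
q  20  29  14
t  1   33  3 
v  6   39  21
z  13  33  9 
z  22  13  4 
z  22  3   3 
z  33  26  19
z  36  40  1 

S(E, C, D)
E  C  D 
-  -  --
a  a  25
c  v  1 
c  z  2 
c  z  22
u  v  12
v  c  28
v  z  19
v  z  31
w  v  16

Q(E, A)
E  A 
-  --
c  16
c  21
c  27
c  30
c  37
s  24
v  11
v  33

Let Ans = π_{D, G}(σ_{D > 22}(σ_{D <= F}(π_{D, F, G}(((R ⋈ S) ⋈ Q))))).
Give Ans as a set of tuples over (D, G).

R ⋈ S (natural join on C): {(a, 13, 2, 3, a, 25), (a, 30, 8, 23, a, 25), (v, 6, 39, 21, c, 1), (v, 6, 39, 21, u, 12), (v, 6, 39, 21, w, 16), (z, 13, 33, 9, c, 2), (z, 13, 33, 9, c, 22), (z, 13, 33, 9, v, 19), (z, 13, 33, 9, v, 31), (z, 22, 13, 4, c, 2), (z, 22, 13, 4, c, 22), (z, 22, 13, 4, v, 19), (z, 22, 13, 4, v, 31), (z, 22, 3, 3, c, 2), (z, 22, 3, 3, c, 22), (z, 22, 3, 3, v, 19), (z, 22, 3, 3, v, 31), (z, 33, 26, 19, c, 2), (z, 33, 26, 19, c, 22), (z, 33, 26, 19, v, 19), (z, 33, 26, 19, v, 31), (z, 36, 40, 1, c, 2), (z, 36, 40, 1, c, 22), (z, 36, 40, 1, v, 19), (z, 36, 40, 1, v, 31)}
(R ⋈ S) ⋈ Q (natural join on E): {(v, 6, 39, 21, c, 1, 16), (v, 6, 39, 21, c, 1, 21), (v, 6, 39, 21, c, 1, 27), (v, 6, 39, 21, c, 1, 30), (v, 6, 39, 21, c, 1, 37), (z, 13, 33, 9, c, 2, 16), (z, 13, 33, 9, c, 2, 21), (z, 13, 33, 9, c, 2, 27), (z, 13, 33, 9, c, 2, 30), (z, 13, 33, 9, c, 2, 37), (z, 13, 33, 9, c, 22, 16), (z, 13, 33, 9, c, 22, 21), (z, 13, 33, 9, c, 22, 27), (z, 13, 33, 9, c, 22, 30), (z, 13, 33, 9, c, 22, 37), (z, 13, 33, 9, v, 19, 11), (z, 13, 33, 9, v, 19, 33), (z, 13, 33, 9, v, 31, 11), (z, 13, 33, 9, v, 31, 33), (z, 22, 13, 4, c, 2, 16), (z, 22, 13, 4, c, 2, 21), (z, 22, 13, 4, c, 2, 27), (z, 22, 13, 4, c, 2, 30), (z, 22, 13, 4, c, 2, 37), (z, 22, 13, 4, c, 22, 16), (z, 22, 13, 4, c, 22, 21), (z, 22, 13, 4, c, 22, 27), (z, 22, 13, 4, c, 22, 30), (z, 22, 13, 4, c, 22, 37), (z, 22, 13, 4, v, 19, 11), (z, 22, 13, 4, v, 19, 33), (z, 22, 13, 4, v, 31, 11), (z, 22, 13, 4, v, 31, 33), (z, 22, 3, 3, c, 2, 16), (z, 22, 3, 3, c, 2, 21), (z, 22, 3, 3, c, 2, 27), (z, 22, 3, 3, c, 2, 30), (z, 22, 3, 3, c, 2, 37), (z, 22, 3, 3, c, 22, 16), (z, 22, 3, 3, c, 22, 21), (z, 22, 3, 3, c, 22, 27), (z, 22, 3, 3, c, 22, 30), (z, 22, 3, 3, c, 22, 37), (z, 22, 3, 3, v, 19, 11), (z, 22, 3, 3, v, 19, 33), (z, 22, 3, 3, v, 31, 11), (z, 22, 3, 3, v, 31, 33), (z, 33, 26, 19, c, 2, 16), (z, 33, 26, 19, c, 2, 21), (z, 33, 26, 19, c, 2, 27), (z, 33, 26, 19, c, 2, 30), (z, 33, 26, 19, c, 2, 37), (z, 33, 26, 19, c, 22, 16), (z, 33, 26, 19, c, 22, 21), (z, 33, 26, 19, c, 22, 27), (z, 33, 26, 19, c, 22, 30), (z, 33, 26, 19, c, 22, 37), (z, 33, 26, 19, v, 19, 11), (z, 33, 26, 19, v, 19, 33), (z, 33, 26, 19, v, 31, 11), (z, 33, 26, 19, v, 31, 33), (z, 36, 40, 1, c, 2, 16), (z, 36, 40, 1, c, 2, 21), (z, 36, 40, 1, c, 2, 27), (z, 36, 40, 1, c, 2, 30), (z, 36, 40, 1, c, 2, 37), (z, 36, 40, 1, c, 22, 16), (z, 36, 40, 1, c, 22, 21), (z, 36, 40, 1, c, 22, 27), (z, 36, 40, 1, c, 22, 30), (z, 36, 40, 1, c, 22, 37), (z, 36, 40, 1, v, 19, 11), (z, 36, 40, 1, v, 19, 33), (z, 36, 40, 1, v, 31, 11), (z, 36, 40, 1, v, 31, 33)}
Keep only column(s) D, F, G (54 duplicate(s) eliminated): {(1, 39, 6), (19, 13, 22), (19, 26, 33), (19, 3, 22), (19, 33, 13), (19, 40, 36), (2, 13, 22), (2, 26, 33), (2, 3, 22), (2, 33, 13), (2, 40, 36), (22, 13, 22), (22, 26, 33), (22, 3, 22), (22, 33, 13), (22, 40, 36), (31, 13, 22), (31, 26, 33), (31, 3, 22), (31, 33, 13), (31, 40, 36)}
Apply σ_{D <= F}; surviving tuples: {(1, 39, 6), (19, 26, 33), (19, 33, 13), (19, 40, 36), (2, 13, 22), (2, 26, 33), (2, 3, 22), (2, 33, 13), (2, 40, 36), (22, 26, 33), (22, 33, 13), (22, 40, 36), (31, 33, 13), (31, 40, 36)}
Apply σ_{D > 22}; surviving tuples: {(31, 33, 13), (31, 40, 36)}
Keep only column(s) D, G: {(31, 13), (31, 36)}

{(31, 13), (31, 36)}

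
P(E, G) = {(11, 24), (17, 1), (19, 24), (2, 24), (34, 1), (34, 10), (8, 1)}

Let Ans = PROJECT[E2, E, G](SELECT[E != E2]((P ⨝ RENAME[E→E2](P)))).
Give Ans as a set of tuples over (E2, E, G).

{(11, 19, 24), (11, 2, 24), (17, 34, 1), (17, 8, 1), (19, 11, 24), (19, 2, 24), (2, 11, 24), (2, 19, 24), (34, 17, 1), (34, 8, 1), (8, 17, 1), (8, 34, 1)}

ρ[E→E2]: schema becomes (E2, G); tuples unchanged.
Natural join on G: {(11, 24, 11), (11, 24, 19), (11, 24, 2), (17, 1, 17), (17, 1, 34), (17, 1, 8), (19, 24, 11), (19, 24, 19), (19, 24, 2), (2, 24, 11), (2, 24, 19), (2, 24, 2), (34, 1, 17), (34, 1, 34), (34, 1, 8), (34, 10, 34), (8, 1, 17), (8, 1, 34), (8, 1, 8)}
Filtering on E != E2 leaves {(11, 24, 19), (11, 24, 2), (17, 1, 34), (17, 1, 8), (19, 24, 11), (19, 24, 2), (2, 24, 11), (2, 24, 19), (34, 1, 17), (34, 1, 8), (8, 1, 17), (8, 1, 34)}.
Keep only column(s) E2, E, G: {(11, 19, 24), (11, 2, 24), (17, 34, 1), (17, 8, 1), (19, 11, 24), (19, 2, 24), (2, 11, 24), (2, 19, 24), (34, 17, 1), (34, 8, 1), (8, 17, 1), (8, 34, 1)}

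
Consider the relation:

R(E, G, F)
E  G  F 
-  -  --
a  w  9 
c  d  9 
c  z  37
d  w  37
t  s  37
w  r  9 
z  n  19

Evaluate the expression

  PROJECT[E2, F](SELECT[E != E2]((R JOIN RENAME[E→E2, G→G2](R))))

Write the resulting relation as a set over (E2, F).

ρ[E→E2, G→G2]: schema becomes (E2, G2, F); tuples unchanged.
R ⋈ RENAME[E→E2, G→G2](R) (natural join on F): {(a, w, 9, a, w), (a, w, 9, c, d), (a, w, 9, w, r), (c, d, 9, a, w), (c, d, 9, c, d), (c, d, 9, w, r), (c, z, 37, c, z), (c, z, 37, d, w), (c, z, 37, t, s), (d, w, 37, c, z), (d, w, 37, d, w), (d, w, 37, t, s), (t, s, 37, c, z), (t, s, 37, d, w), (t, s, 37, t, s), (w, r, 9, a, w), (w, r, 9, c, d), (w, r, 9, w, r), (z, n, 19, z, n)}
Selection E != E2: {(a, w, 9, c, d), (a, w, 9, w, r), (c, d, 9, a, w), (c, d, 9, w, r), (c, z, 37, d, w), (c, z, 37, t, s), (d, w, 37, c, z), (d, w, 37, t, s), (t, s, 37, c, z), (t, s, 37, d, w), (w, r, 9, a, w), (w, r, 9, c, d)}
Projecting to E2, F (6 duplicate(s) eliminated): {(a, 9), (c, 37), (c, 9), (d, 37), (t, 37), (w, 9)}

{(a, 9), (c, 37), (c, 9), (d, 37), (t, 37), (w, 9)}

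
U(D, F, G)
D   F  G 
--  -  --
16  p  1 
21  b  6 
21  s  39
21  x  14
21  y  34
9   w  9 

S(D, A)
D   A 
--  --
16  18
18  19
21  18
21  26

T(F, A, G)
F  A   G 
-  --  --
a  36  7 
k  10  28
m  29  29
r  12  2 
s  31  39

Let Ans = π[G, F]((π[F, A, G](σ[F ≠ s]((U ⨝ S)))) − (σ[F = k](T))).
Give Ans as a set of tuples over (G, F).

{(1, p), (14, x), (34, y), (6, b)}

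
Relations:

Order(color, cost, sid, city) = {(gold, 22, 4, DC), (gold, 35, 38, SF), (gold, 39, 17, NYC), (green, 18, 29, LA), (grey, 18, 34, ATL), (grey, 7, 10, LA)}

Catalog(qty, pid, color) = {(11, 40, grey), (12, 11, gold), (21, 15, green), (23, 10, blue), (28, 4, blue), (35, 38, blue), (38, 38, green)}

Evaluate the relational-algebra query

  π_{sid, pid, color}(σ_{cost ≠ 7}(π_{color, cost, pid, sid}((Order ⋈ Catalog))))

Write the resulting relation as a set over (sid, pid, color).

Joining Order and Catalog on color yields {(gold, 22, 4, DC, 12, 11), (gold, 35, 38, SF, 12, 11), (gold, 39, 17, NYC, 12, 11), (green, 18, 29, LA, 21, 15), (green, 18, 29, LA, 38, 38), (grey, 18, 34, ATL, 11, 40), (grey, 7, 10, LA, 11, 40)}.
Keep only column(s) color, cost, pid, sid: {(gold, 22, 11, 4), (gold, 35, 11, 38), (gold, 39, 11, 17), (green, 18, 15, 29), (green, 18, 38, 29), (grey, 18, 40, 34), (grey, 7, 40, 10)}
Apply σ_{cost ≠ 7}; surviving tuples: {(gold, 22, 11, 4), (gold, 35, 11, 38), (gold, 39, 11, 17), (green, 18, 15, 29), (green, 18, 38, 29), (grey, 18, 40, 34)}
Keep only column(s) sid, pid, color: {(17, 11, gold), (29, 15, green), (29, 38, green), (34, 40, grey), (38, 11, gold), (4, 11, gold)}

{(17, 11, gold), (29, 15, green), (29, 38, green), (34, 40, grey), (38, 11, gold), (4, 11, gold)}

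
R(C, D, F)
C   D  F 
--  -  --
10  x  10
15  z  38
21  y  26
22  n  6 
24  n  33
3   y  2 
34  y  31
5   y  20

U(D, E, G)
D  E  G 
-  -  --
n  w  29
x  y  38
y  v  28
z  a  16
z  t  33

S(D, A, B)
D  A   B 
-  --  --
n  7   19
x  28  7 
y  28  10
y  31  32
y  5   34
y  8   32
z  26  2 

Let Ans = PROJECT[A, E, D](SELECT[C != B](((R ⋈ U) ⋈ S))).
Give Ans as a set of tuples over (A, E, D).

{(26, a, z), (26, t, z), (28, v, y), (28, y, x), (31, v, y), (5, v, y), (7, w, n), (8, v, y)}

Natural join on D: {(10, x, 10, y, 38), (15, z, 38, a, 16), (15, z, 38, t, 33), (21, y, 26, v, 28), (22, n, 6, w, 29), (24, n, 33, w, 29), (3, y, 2, v, 28), (34, y, 31, v, 28), (5, y, 20, v, 28)}
Natural join on D: {(10, x, 10, y, 38, 28, 7), (15, z, 38, a, 16, 26, 2), (15, z, 38, t, 33, 26, 2), (21, y, 26, v, 28, 28, 10), (21, y, 26, v, 28, 31, 32), (21, y, 26, v, 28, 5, 34), (21, y, 26, v, 28, 8, 32), (22, n, 6, w, 29, 7, 19), (24, n, 33, w, 29, 7, 19), (3, y, 2, v, 28, 28, 10), (3, y, 2, v, 28, 31, 32), (3, y, 2, v, 28, 5, 34), (3, y, 2, v, 28, 8, 32), (34, y, 31, v, 28, 28, 10), (34, y, 31, v, 28, 31, 32), (34, y, 31, v, 28, 5, 34), (34, y, 31, v, 28, 8, 32), (5, y, 20, v, 28, 28, 10), (5, y, 20, v, 28, 31, 32), (5, y, 20, v, 28, 5, 34), (5, y, 20, v, 28, 8, 32)}
Apply σ_{C != B}; surviving tuples: {(10, x, 10, y, 38, 28, 7), (15, z, 38, a, 16, 26, 2), (15, z, 38, t, 33, 26, 2), (21, y, 26, v, 28, 28, 10), (21, y, 26, v, 28, 31, 32), (21, y, 26, v, 28, 5, 34), (21, y, 26, v, 28, 8, 32), (22, n, 6, w, 29, 7, 19), (24, n, 33, w, 29, 7, 19), (3, y, 2, v, 28, 28, 10), (3, y, 2, v, 28, 31, 32), (3, y, 2, v, 28, 5, 34), (3, y, 2, v, 28, 8, 32), (34, y, 31, v, 28, 28, 10), (34, y, 31, v, 28, 31, 32), (34, y, 31, v, 28, 8, 32), (5, y, 20, v, 28, 28, 10), (5, y, 20, v, 28, 31, 32), (5, y, 20, v, 28, 5, 34), (5, y, 20, v, 28, 8, 32)}
Projecting to A, E, D (12 duplicate(s) eliminated): {(26, a, z), (26, t, z), (28, v, y), (28, y, x), (31, v, y), (5, v, y), (7, w, n), (8, v, y)}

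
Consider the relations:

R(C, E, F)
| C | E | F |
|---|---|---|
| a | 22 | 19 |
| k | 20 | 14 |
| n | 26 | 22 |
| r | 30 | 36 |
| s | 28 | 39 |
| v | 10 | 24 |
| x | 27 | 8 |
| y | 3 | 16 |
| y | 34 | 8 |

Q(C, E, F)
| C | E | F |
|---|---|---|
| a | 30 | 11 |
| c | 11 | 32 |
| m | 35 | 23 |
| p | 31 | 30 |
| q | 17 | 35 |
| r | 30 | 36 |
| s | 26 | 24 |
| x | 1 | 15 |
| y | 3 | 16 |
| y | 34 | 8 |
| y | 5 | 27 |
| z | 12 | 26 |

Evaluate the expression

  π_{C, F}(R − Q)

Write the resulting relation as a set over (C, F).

{(a, 19), (k, 14), (n, 22), (s, 39), (v, 24), (x, 8)}

Difference: {(a, 22, 19), (k, 20, 14), (n, 26, 22), (r, 30, 36), (s, 28, 39), (v, 10, 24), (x, 27, 8), (y, 3, 16), (y, 34, 8)} with {(a, 30, 11), (c, 11, 32), (m, 35, 23), (p, 31, 30), (q, 17, 35), (r, 30, 36), (s, 26, 24), (x, 1, 15), (y, 3, 16), (y, 34, 8), (y, 5, 27), (z, 12, 26)} → {(a, 22, 19), (k, 20, 14), (n, 26, 22), (s, 28, 39), (v, 10, 24), (x, 27, 8)}
Projecting to C, F: {(a, 19), (k, 14), (n, 22), (s, 39), (v, 24), (x, 8)}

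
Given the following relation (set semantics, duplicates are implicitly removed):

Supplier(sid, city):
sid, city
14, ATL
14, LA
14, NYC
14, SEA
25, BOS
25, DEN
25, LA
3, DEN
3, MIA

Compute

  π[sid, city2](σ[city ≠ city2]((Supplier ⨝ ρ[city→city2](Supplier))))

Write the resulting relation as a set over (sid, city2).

{(14, ATL), (14, LA), (14, NYC), (14, SEA), (25, BOS), (25, DEN), (25, LA), (3, DEN), (3, MIA)}

ρ[city→city2]: schema becomes (sid, city2); tuples unchanged.
Joining Supplier and ρ[city→city2](Supplier) on sid yields {(14, ATL, ATL), (14, ATL, LA), (14, ATL, NYC), (14, ATL, SEA), (14, LA, ATL), (14, LA, LA), (14, LA, NYC), (14, LA, SEA), (14, NYC, ATL), (14, NYC, LA), (14, NYC, NYC), (14, NYC, SEA), (14, SEA, ATL), (14, SEA, LA), (14, SEA, NYC), (14, SEA, SEA), (25, BOS, BOS), (25, BOS, DEN), (25, BOS, LA), (25, DEN, BOS), (25, DEN, DEN), (25, DEN, LA), (25, LA, BOS), (25, LA, DEN), (25, LA, LA), (3, DEN, DEN), (3, DEN, MIA), (3, MIA, DEN), (3, MIA, MIA)}.
Selection city ≠ city2: {(14, ATL, LA), (14, ATL, NYC), (14, ATL, SEA), (14, LA, ATL), (14, LA, NYC), (14, LA, SEA), (14, NYC, ATL), (14, NYC, LA), (14, NYC, SEA), (14, SEA, ATL), (14, SEA, LA), (14, SEA, NYC), (25, BOS, DEN), (25, BOS, LA), (25, DEN, BOS), (25, DEN, LA), (25, LA, BOS), (25, LA, DEN), (3, DEN, MIA), (3, MIA, DEN)}
π[sid, city2]: project onto (sid, city2) (11 duplicate(s) eliminated) → {(14, ATL), (14, LA), (14, NYC), (14, SEA), (25, BOS), (25, DEN), (25, LA), (3, DEN), (3, MIA)}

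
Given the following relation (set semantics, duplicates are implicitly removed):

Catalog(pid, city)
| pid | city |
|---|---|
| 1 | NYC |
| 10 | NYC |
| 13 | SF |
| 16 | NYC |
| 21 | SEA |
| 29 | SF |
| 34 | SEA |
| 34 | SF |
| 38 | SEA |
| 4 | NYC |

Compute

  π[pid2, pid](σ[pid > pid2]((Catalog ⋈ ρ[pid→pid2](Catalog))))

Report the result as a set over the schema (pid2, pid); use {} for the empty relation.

ρ[pid→pid2]: schema becomes (pid2, city); tuples unchanged.
Natural join on city: {(1, NYC, 1), (1, NYC, 10), (1, NYC, 16), (1, NYC, 4), (10, NYC, 1), (10, NYC, 10), (10, NYC, 16), (10, NYC, 4), (13, SF, 13), (13, SF, 29), (13, SF, 34), (16, NYC, 1), (16, NYC, 10), (16, NYC, 16), (16, NYC, 4), (21, SEA, 21), (21, SEA, 34), (21, SEA, 38), (29, SF, 13), (29, SF, 29), (29, SF, 34), (34, SEA, 21), (34, SEA, 34), (34, SEA, 38), (34, SF, 13), (34, SF, 29), (34, SF, 34), (38, SEA, 21), (38, SEA, 34), (38, SEA, 38), (4, NYC, 1), (4, NYC, 10), (4, NYC, 16), (4, NYC, 4)}
Apply σ_{pid > pid2}; surviving tuples: {(10, NYC, 1), (10, NYC, 4), (16, NYC, 1), (16, NYC, 10), (16, NYC, 4), (29, SF, 13), (34, SEA, 21), (34, SF, 13), (34, SF, 29), (38, SEA, 21), (38, SEA, 34), (4, NYC, 1)}
π_{pid2, pid} gives {(1, 10), (1, 16), (1, 4), (10, 16), (13, 29), (13, 34), (21, 34), (21, 38), (29, 34), (34, 38), (4, 10), (4, 16)}.

{(1, 10), (1, 16), (1, 4), (10, 16), (13, 29), (13, 34), (21, 34), (21, 38), (29, 34), (34, 38), (4, 10), (4, 16)}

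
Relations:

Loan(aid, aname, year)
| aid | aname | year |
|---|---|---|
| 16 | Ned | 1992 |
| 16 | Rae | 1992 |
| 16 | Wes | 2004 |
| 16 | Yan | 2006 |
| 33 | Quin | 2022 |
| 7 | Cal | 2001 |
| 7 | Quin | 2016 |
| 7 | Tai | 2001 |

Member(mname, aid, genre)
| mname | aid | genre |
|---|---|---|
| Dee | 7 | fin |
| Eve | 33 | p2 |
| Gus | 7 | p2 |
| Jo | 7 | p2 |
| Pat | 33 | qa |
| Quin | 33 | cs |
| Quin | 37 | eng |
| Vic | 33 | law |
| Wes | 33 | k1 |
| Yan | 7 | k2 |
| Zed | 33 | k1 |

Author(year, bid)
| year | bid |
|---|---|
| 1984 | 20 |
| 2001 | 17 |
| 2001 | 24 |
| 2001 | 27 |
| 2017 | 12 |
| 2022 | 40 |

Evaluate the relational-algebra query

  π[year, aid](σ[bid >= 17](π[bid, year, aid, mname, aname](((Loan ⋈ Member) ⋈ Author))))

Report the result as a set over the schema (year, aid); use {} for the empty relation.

{(2001, 7), (2022, 33)}

Loan ⋈ Member (natural join on aid): {(33, Quin, 2022, Eve, p2), (33, Quin, 2022, Pat, qa), (33, Quin, 2022, Quin, cs), (33, Quin, 2022, Vic, law), (33, Quin, 2022, Wes, k1), (33, Quin, 2022, Zed, k1), (7, Cal, 2001, Dee, fin), (7, Cal, 2001, Gus, p2), (7, Cal, 2001, Jo, p2), (7, Cal, 2001, Yan, k2), (7, Quin, 2016, Dee, fin), (7, Quin, 2016, Gus, p2), (7, Quin, 2016, Jo, p2), (7, Quin, 2016, Yan, k2), (7, Tai, 2001, Dee, fin), (7, Tai, 2001, Gus, p2), (7, Tai, 2001, Jo, p2), (7, Tai, 2001, Yan, k2)}
(Loan ⋈ Member) ⋈ Author (natural join on year): {(33, Quin, 2022, Eve, p2, 40), (33, Quin, 2022, Pat, qa, 40), (33, Quin, 2022, Quin, cs, 40), (33, Quin, 2022, Vic, law, 40), (33, Quin, 2022, Wes, k1, 40), (33, Quin, 2022, Zed, k1, 40), (7, Cal, 2001, Dee, fin, 17), (7, Cal, 2001, Dee, fin, 24), (7, Cal, 2001, Dee, fin, 27), (7, Cal, 2001, Gus, p2, 17), (7, Cal, 2001, Gus, p2, 24), (7, Cal, 2001, Gus, p2, 27), (7, Cal, 2001, Jo, p2, 17), (7, Cal, 2001, Jo, p2, 24), (7, Cal, 2001, Jo, p2, 27), (7, Cal, 2001, Yan, k2, 17), (7, Cal, 2001, Yan, k2, 24), (7, Cal, 2001, Yan, k2, 27), (7, Tai, 2001, Dee, fin, 17), (7, Tai, 2001, Dee, fin, 24), (7, Tai, 2001, Dee, fin, 27), (7, Tai, 2001, Gus, p2, 17), (7, Tai, 2001, Gus, p2, 24), (7, Tai, 2001, Gus, p2, 27), (7, Tai, 2001, Jo, p2, 17), (7, Tai, 2001, Jo, p2, 24), (7, Tai, 2001, Jo, p2, 27), (7, Tai, 2001, Yan, k2, 17), (7, Tai, 2001, Yan, k2, 24), (7, Tai, 2001, Yan, k2, 27)}
π_{bid, year, aid, mname, aname} gives {(17, 2001, 7, Dee, Cal), (17, 2001, 7, Dee, Tai), (17, 2001, 7, Gus, Cal), (17, 2001, 7, Gus, Tai), (17, 2001, 7, Jo, Cal), (17, 2001, 7, Jo, Tai), (17, 2001, 7, Yan, Cal), (17, 2001, 7, Yan, Tai), (24, 2001, 7, Dee, Cal), (24, 2001, 7, Dee, Tai), (24, 2001, 7, Gus, Cal), (24, 2001, 7, Gus, Tai), (24, 2001, 7, Jo, Cal), (24, 2001, 7, Jo, Tai), (24, 2001, 7, Yan, Cal), (24, 2001, 7, Yan, Tai), (27, 2001, 7, Dee, Cal), (27, 2001, 7, Dee, Tai), (27, 2001, 7, Gus, Cal), (27, 2001, 7, Gus, Tai), (27, 2001, 7, Jo, Cal), (27, 2001, 7, Jo, Tai), (27, 2001, 7, Yan, Cal), (27, 2001, 7, Yan, Tai), (40, 2022, 33, Eve, Quin), (40, 2022, 33, Pat, Quin), (40, 2022, 33, Quin, Quin), (40, 2022, 33, Vic, Quin), (40, 2022, 33, Wes, Quin), (40, 2022, 33, Zed, Quin)}.
σ[bid >= 17]: keep tuples satisfying bid >= 17 → {(17, 2001, 7, Dee, Cal), (17, 2001, 7, Dee, Tai), (17, 2001, 7, Gus, Cal), (17, 2001, 7, Gus, Tai), (17, 2001, 7, Jo, Cal), (17, 2001, 7, Jo, Tai), (17, 2001, 7, Yan, Cal), (17, 2001, 7, Yan, Tai), (24, 2001, 7, Dee, Cal), (24, 2001, 7, Dee, Tai), (24, 2001, 7, Gus, Cal), (24, 2001, 7, Gus, Tai), (24, 2001, 7, Jo, Cal), (24, 2001, 7, Jo, Tai), (24, 2001, 7, Yan, Cal), (24, 2001, 7, Yan, Tai), (27, 2001, 7, Dee, Cal), (27, 2001, 7, Dee, Tai), (27, 2001, 7, Gus, Cal), (27, 2001, 7, Gus, Tai), (27, 2001, 7, Jo, Cal), (27, 2001, 7, Jo, Tai), (27, 2001, 7, Yan, Cal), (27, 2001, 7, Yan, Tai), (40, 2022, 33, Eve, Quin), (40, 2022, 33, Pat, Quin), (40, 2022, 33, Quin, Quin), (40, 2022, 33, Vic, Quin), (40, 2022, 33, Wes, Quin), (40, 2022, 33, Zed, Quin)}
π_{year, aid} gives {(2001, 7), (2022, 33)} (28 duplicate(s) eliminated).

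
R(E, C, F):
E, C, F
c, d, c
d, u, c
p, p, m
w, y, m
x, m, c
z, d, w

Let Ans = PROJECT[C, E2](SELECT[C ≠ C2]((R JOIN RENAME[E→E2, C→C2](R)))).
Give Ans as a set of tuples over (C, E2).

ρ[E→E2, C→C2]: schema becomes (E2, C2, F); tuples unchanged.
R ⋈ RENAME[E→E2, C→C2](R) (natural join on F): {(c, d, c, c, d), (c, d, c, d, u), (c, d, c, x, m), (d, u, c, c, d), (d, u, c, d, u), (d, u, c, x, m), (p, p, m, p, p), (p, p, m, w, y), (w, y, m, p, p), (w, y, m, w, y), (x, m, c, c, d), (x, m, c, d, u), (x, m, c, x, m), (z, d, w, z, d)}
Selection C ≠ C2: {(c, d, c, d, u), (c, d, c, x, m), (d, u, c, c, d), (d, u, c, x, m), (p, p, m, w, y), (w, y, m, p, p), (x, m, c, c, d), (x, m, c, d, u)}
π[C, E2]: project onto (C, E2) → {(d, d), (d, x), (m, c), (m, d), (p, w), (u, c), (u, x), (y, p)}

{(d, d), (d, x), (m, c), (m, d), (p, w), (u, c), (u, x), (y, p)}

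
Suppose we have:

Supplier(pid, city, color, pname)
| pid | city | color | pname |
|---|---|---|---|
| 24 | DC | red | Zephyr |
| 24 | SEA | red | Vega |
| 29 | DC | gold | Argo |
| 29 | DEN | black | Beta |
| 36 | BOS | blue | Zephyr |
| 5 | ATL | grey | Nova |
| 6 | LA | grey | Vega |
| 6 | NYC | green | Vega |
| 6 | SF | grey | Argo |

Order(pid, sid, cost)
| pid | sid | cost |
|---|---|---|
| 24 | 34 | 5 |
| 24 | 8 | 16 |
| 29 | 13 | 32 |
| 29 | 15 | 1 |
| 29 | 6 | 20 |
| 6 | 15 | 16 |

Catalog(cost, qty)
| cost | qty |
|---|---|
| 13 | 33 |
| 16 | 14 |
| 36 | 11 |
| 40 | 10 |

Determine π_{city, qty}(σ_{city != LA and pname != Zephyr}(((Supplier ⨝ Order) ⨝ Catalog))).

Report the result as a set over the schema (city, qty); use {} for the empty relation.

{(NYC, 14), (SEA, 14), (SF, 14)}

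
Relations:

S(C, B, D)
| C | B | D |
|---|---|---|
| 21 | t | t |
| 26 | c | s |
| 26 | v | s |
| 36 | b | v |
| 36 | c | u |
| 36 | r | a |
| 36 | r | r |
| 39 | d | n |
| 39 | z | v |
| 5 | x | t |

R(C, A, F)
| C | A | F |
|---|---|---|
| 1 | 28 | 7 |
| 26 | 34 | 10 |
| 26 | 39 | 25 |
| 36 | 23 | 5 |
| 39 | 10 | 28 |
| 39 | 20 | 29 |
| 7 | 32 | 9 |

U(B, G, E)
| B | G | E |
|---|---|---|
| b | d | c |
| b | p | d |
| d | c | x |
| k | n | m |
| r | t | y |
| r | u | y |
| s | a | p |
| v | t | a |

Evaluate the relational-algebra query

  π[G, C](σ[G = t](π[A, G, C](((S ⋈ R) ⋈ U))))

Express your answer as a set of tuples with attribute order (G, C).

S ⋈ R (natural join on C): {(26, c, s, 34, 10), (26, c, s, 39, 25), (26, v, s, 34, 10), (26, v, s, 39, 25), (36, b, v, 23, 5), (36, c, u, 23, 5), (36, r, a, 23, 5), (36, r, r, 23, 5), (39, d, n, 10, 28), (39, d, n, 20, 29), (39, z, v, 10, 28), (39, z, v, 20, 29)}
(S ⋈ R) ⋈ U (natural join on B): {(26, v, s, 34, 10, t, a), (26, v, s, 39, 25, t, a), (36, b, v, 23, 5, d, c), (36, b, v, 23, 5, p, d), (36, r, a, 23, 5, t, y), (36, r, a, 23, 5, u, y), (36, r, r, 23, 5, t, y), (36, r, r, 23, 5, u, y), (39, d, n, 10, 28, c, x), (39, d, n, 20, 29, c, x)}
Keep only column(s) A, G, C (2 duplicate(s) eliminated): {(10, c, 39), (20, c, 39), (23, d, 36), (23, p, 36), (23, t, 36), (23, u, 36), (34, t, 26), (39, t, 26)}
Apply σ_{G = t}; surviving tuples: {(23, t, 36), (34, t, 26), (39, t, 26)}
Keep only column(s) G, C (1 duplicate(s) eliminated): {(t, 26), (t, 36)}

{(t, 26), (t, 36)}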